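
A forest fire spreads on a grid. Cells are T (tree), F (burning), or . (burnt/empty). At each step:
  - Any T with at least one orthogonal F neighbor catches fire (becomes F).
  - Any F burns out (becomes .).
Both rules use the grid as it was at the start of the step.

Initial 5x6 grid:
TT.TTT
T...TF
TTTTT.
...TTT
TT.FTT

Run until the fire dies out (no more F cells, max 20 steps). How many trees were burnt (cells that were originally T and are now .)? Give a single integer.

Step 1: +4 fires, +2 burnt (F count now 4)
Step 2: +5 fires, +4 burnt (F count now 5)
Step 3: +3 fires, +5 burnt (F count now 3)
Step 4: +1 fires, +3 burnt (F count now 1)
Step 5: +1 fires, +1 burnt (F count now 1)
Step 6: +1 fires, +1 burnt (F count now 1)
Step 7: +1 fires, +1 burnt (F count now 1)
Step 8: +1 fires, +1 burnt (F count now 1)
Step 9: +0 fires, +1 burnt (F count now 0)
Fire out after step 9
Initially T: 19, now '.': 28
Total burnt (originally-T cells now '.'): 17

Answer: 17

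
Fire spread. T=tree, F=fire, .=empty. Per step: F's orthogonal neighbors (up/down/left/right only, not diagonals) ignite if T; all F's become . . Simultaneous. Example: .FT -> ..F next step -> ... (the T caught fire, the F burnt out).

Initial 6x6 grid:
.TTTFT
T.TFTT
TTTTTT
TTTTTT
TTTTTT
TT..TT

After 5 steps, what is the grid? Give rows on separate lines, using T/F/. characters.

Step 1: 5 trees catch fire, 2 burn out
  .TTF.F
  T.F.FT
  TTTFTT
  TTTTTT
  TTTTTT
  TT..TT
Step 2: 5 trees catch fire, 5 burn out
  .TF...
  T....F
  TTF.FT
  TTTFTT
  TTTTTT
  TT..TT
Step 3: 6 trees catch fire, 5 burn out
  .F....
  T.....
  TF...F
  TTF.FT
  TTTFTT
  TT..TT
Step 4: 5 trees catch fire, 6 burn out
  ......
  T.....
  F.....
  TF...F
  TTF.FT
  TT..TT
Step 5: 5 trees catch fire, 5 burn out
  ......
  F.....
  ......
  F.....
  TF...F
  TT..FT

......
F.....
......
F.....
TF...F
TT..FT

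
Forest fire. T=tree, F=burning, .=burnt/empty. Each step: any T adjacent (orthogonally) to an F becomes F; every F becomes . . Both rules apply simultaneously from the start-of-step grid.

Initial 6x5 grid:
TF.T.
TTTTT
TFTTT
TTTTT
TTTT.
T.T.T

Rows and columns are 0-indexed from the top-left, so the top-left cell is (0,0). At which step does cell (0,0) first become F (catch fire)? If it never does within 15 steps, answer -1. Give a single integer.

Step 1: cell (0,0)='F' (+5 fires, +2 burnt)
  -> target ignites at step 1
Step 2: cell (0,0)='.' (+6 fires, +5 burnt)
Step 3: cell (0,0)='.' (+5 fires, +6 burnt)
Step 4: cell (0,0)='.' (+6 fires, +5 burnt)
Step 5: cell (0,0)='.' (+0 fires, +6 burnt)
  fire out at step 5

1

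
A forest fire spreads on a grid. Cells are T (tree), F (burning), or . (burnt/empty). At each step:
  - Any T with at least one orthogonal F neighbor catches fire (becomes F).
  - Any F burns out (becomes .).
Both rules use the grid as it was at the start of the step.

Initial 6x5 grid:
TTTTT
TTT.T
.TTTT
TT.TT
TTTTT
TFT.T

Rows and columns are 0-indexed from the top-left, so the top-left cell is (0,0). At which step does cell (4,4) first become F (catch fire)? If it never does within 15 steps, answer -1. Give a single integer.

Step 1: cell (4,4)='T' (+3 fires, +1 burnt)
Step 2: cell (4,4)='T' (+3 fires, +3 burnt)
Step 3: cell (4,4)='T' (+3 fires, +3 burnt)
Step 4: cell (4,4)='F' (+4 fires, +3 burnt)
  -> target ignites at step 4
Step 5: cell (4,4)='.' (+6 fires, +4 burnt)
Step 6: cell (4,4)='.' (+3 fires, +6 burnt)
Step 7: cell (4,4)='.' (+2 fires, +3 burnt)
Step 8: cell (4,4)='.' (+1 fires, +2 burnt)
Step 9: cell (4,4)='.' (+0 fires, +1 burnt)
  fire out at step 9

4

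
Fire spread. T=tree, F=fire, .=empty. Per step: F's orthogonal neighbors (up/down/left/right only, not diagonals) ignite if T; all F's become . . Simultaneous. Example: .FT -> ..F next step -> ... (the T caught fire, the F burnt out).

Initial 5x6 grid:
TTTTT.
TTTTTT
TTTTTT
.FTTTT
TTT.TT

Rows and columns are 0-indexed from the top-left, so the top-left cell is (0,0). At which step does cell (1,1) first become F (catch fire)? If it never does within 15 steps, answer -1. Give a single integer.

Step 1: cell (1,1)='T' (+3 fires, +1 burnt)
Step 2: cell (1,1)='F' (+6 fires, +3 burnt)
  -> target ignites at step 2
Step 3: cell (1,1)='.' (+5 fires, +6 burnt)
Step 4: cell (1,1)='.' (+6 fires, +5 burnt)
Step 5: cell (1,1)='.' (+4 fires, +6 burnt)
Step 6: cell (1,1)='.' (+2 fires, +4 burnt)
Step 7: cell (1,1)='.' (+0 fires, +2 burnt)
  fire out at step 7

2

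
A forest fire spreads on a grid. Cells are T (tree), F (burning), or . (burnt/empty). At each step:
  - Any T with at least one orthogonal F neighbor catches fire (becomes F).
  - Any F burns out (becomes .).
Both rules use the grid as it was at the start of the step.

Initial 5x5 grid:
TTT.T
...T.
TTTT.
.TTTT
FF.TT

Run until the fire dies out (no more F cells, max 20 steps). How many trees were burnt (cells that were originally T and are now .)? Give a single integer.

Step 1: +1 fires, +2 burnt (F count now 1)
Step 2: +2 fires, +1 burnt (F count now 2)
Step 3: +3 fires, +2 burnt (F count now 3)
Step 4: +3 fires, +3 burnt (F count now 3)
Step 5: +2 fires, +3 burnt (F count now 2)
Step 6: +0 fires, +2 burnt (F count now 0)
Fire out after step 6
Initially T: 15, now '.': 21
Total burnt (originally-T cells now '.'): 11

Answer: 11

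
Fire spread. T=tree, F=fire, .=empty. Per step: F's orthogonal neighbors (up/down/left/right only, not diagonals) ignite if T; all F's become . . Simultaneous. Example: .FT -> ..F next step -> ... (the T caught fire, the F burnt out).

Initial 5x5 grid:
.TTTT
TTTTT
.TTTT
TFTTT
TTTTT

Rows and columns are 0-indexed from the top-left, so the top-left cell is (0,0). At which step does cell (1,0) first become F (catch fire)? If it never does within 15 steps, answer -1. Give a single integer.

Step 1: cell (1,0)='T' (+4 fires, +1 burnt)
Step 2: cell (1,0)='T' (+5 fires, +4 burnt)
Step 3: cell (1,0)='F' (+6 fires, +5 burnt)
  -> target ignites at step 3
Step 4: cell (1,0)='.' (+4 fires, +6 burnt)
Step 5: cell (1,0)='.' (+2 fires, +4 burnt)
Step 6: cell (1,0)='.' (+1 fires, +2 burnt)
Step 7: cell (1,0)='.' (+0 fires, +1 burnt)
  fire out at step 7

3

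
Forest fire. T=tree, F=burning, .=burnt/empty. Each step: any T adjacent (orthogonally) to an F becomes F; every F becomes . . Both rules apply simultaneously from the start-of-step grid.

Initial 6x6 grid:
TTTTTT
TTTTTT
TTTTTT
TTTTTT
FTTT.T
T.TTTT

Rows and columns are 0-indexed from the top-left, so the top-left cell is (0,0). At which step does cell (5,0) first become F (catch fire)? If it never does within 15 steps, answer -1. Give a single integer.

Step 1: cell (5,0)='F' (+3 fires, +1 burnt)
  -> target ignites at step 1
Step 2: cell (5,0)='.' (+3 fires, +3 burnt)
Step 3: cell (5,0)='.' (+5 fires, +3 burnt)
Step 4: cell (5,0)='.' (+5 fires, +5 burnt)
Step 5: cell (5,0)='.' (+5 fires, +5 burnt)
Step 6: cell (5,0)='.' (+5 fires, +5 burnt)
Step 7: cell (5,0)='.' (+4 fires, +5 burnt)
Step 8: cell (5,0)='.' (+2 fires, +4 burnt)
Step 9: cell (5,0)='.' (+1 fires, +2 burnt)
Step 10: cell (5,0)='.' (+0 fires, +1 burnt)
  fire out at step 10

1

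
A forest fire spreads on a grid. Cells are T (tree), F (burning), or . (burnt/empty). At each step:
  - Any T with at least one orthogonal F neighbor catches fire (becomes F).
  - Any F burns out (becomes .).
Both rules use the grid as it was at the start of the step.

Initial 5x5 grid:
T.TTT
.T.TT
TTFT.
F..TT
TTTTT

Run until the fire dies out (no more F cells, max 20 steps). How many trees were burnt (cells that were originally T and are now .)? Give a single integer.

Answer: 16

Derivation:
Step 1: +4 fires, +2 burnt (F count now 4)
Step 2: +4 fires, +4 burnt (F count now 4)
Step 3: +5 fires, +4 burnt (F count now 5)
Step 4: +3 fires, +5 burnt (F count now 3)
Step 5: +0 fires, +3 burnt (F count now 0)
Fire out after step 5
Initially T: 17, now '.': 24
Total burnt (originally-T cells now '.'): 16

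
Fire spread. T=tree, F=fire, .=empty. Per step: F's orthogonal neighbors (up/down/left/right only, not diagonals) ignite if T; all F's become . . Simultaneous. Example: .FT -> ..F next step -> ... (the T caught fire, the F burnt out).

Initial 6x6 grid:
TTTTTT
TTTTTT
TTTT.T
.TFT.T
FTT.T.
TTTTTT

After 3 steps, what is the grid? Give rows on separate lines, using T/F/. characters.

Step 1: 6 trees catch fire, 2 burn out
  TTTTTT
  TTTTTT
  TTFT.T
  .F.F.T
  .FF.T.
  FTTTTT
Step 2: 5 trees catch fire, 6 burn out
  TTTTTT
  TTFTTT
  TF.F.T
  .....T
  ....T.
  .FFTTT
Step 3: 5 trees catch fire, 5 burn out
  TTFTTT
  TF.FTT
  F....T
  .....T
  ....T.
  ...FTT

TTFTTT
TF.FTT
F....T
.....T
....T.
...FTT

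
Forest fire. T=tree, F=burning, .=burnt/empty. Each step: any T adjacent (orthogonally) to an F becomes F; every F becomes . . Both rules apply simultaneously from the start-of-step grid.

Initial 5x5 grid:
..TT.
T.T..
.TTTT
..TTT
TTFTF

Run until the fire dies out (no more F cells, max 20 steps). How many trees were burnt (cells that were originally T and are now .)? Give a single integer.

Answer: 13

Derivation:
Step 1: +4 fires, +2 burnt (F count now 4)
Step 2: +4 fires, +4 burnt (F count now 4)
Step 3: +3 fires, +4 burnt (F count now 3)
Step 4: +1 fires, +3 burnt (F count now 1)
Step 5: +1 fires, +1 burnt (F count now 1)
Step 6: +0 fires, +1 burnt (F count now 0)
Fire out after step 6
Initially T: 14, now '.': 24
Total burnt (originally-T cells now '.'): 13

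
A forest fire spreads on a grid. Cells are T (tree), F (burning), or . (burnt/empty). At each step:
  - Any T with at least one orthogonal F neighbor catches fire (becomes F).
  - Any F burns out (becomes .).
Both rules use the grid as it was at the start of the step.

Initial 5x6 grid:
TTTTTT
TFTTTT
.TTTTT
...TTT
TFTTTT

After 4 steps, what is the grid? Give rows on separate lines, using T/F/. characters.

Step 1: 6 trees catch fire, 2 burn out
  TFTTTT
  F.FTTT
  .FTTTT
  ...TTT
  F.FTTT
Step 2: 5 trees catch fire, 6 burn out
  F.FTTT
  ...FTT
  ..FTTT
  ...TTT
  ...FTT
Step 3: 5 trees catch fire, 5 burn out
  ...FTT
  ....FT
  ...FTT
  ...FTT
  ....FT
Step 4: 5 trees catch fire, 5 burn out
  ....FT
  .....F
  ....FT
  ....FT
  .....F

....FT
.....F
....FT
....FT
.....F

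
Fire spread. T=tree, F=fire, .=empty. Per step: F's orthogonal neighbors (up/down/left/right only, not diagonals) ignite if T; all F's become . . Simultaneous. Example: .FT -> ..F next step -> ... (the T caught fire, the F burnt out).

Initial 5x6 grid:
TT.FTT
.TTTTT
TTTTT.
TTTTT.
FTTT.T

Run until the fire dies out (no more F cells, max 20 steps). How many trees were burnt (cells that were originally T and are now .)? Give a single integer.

Step 1: +4 fires, +2 burnt (F count now 4)
Step 2: +7 fires, +4 burnt (F count now 7)
Step 3: +8 fires, +7 burnt (F count now 8)
Step 4: +2 fires, +8 burnt (F count now 2)
Step 5: +1 fires, +2 burnt (F count now 1)
Step 6: +0 fires, +1 burnt (F count now 0)
Fire out after step 6
Initially T: 23, now '.': 29
Total burnt (originally-T cells now '.'): 22

Answer: 22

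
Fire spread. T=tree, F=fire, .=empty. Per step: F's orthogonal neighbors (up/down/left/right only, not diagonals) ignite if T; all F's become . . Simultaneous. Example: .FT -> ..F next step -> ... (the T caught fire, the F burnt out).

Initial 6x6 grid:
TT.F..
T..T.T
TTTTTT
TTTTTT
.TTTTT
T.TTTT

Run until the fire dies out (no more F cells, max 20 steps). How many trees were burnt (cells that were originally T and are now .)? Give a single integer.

Answer: 26

Derivation:
Step 1: +1 fires, +1 burnt (F count now 1)
Step 2: +1 fires, +1 burnt (F count now 1)
Step 3: +3 fires, +1 burnt (F count now 3)
Step 4: +5 fires, +3 burnt (F count now 5)
Step 5: +7 fires, +5 burnt (F count now 7)
Step 6: +6 fires, +7 burnt (F count now 6)
Step 7: +2 fires, +6 burnt (F count now 2)
Step 8: +1 fires, +2 burnt (F count now 1)
Step 9: +0 fires, +1 burnt (F count now 0)
Fire out after step 9
Initially T: 27, now '.': 35
Total burnt (originally-T cells now '.'): 26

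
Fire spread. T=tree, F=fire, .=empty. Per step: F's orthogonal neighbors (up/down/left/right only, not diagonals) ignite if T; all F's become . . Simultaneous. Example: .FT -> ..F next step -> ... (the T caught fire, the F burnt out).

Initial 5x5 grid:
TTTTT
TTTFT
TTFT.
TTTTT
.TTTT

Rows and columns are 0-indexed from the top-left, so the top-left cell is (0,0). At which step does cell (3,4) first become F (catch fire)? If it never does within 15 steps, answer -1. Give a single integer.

Step 1: cell (3,4)='T' (+6 fires, +2 burnt)
Step 2: cell (3,4)='T' (+7 fires, +6 burnt)
Step 3: cell (3,4)='F' (+6 fires, +7 burnt)
  -> target ignites at step 3
Step 4: cell (3,4)='.' (+2 fires, +6 burnt)
Step 5: cell (3,4)='.' (+0 fires, +2 burnt)
  fire out at step 5

3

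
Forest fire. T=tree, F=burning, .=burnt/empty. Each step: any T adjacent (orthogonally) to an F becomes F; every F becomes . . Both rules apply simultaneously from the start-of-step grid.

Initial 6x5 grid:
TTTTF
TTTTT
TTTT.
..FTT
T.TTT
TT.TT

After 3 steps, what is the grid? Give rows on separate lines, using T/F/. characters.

Step 1: 5 trees catch fire, 2 burn out
  TTTF.
  TTTTF
  TTFT.
  ...FT
  T.FTT
  TT.TT
Step 2: 7 trees catch fire, 5 burn out
  TTF..
  TTFF.
  TF.F.
  ....F
  T..FT
  TT.TT
Step 3: 5 trees catch fire, 7 burn out
  TF...
  TF...
  F....
  .....
  T...F
  TT.FT

TF...
TF...
F....
.....
T...F
TT.FT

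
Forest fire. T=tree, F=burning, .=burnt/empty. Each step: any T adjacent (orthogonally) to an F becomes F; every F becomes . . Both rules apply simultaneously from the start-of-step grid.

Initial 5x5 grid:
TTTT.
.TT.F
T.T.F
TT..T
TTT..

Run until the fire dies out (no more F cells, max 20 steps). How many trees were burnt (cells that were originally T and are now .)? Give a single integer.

Answer: 1

Derivation:
Step 1: +1 fires, +2 burnt (F count now 1)
Step 2: +0 fires, +1 burnt (F count now 0)
Fire out after step 2
Initially T: 14, now '.': 12
Total burnt (originally-T cells now '.'): 1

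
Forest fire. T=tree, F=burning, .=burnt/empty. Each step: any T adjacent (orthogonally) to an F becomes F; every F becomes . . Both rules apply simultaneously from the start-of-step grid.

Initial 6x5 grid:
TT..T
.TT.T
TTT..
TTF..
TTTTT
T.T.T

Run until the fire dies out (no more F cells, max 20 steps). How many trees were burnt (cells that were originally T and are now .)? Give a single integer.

Step 1: +3 fires, +1 burnt (F count now 3)
Step 2: +6 fires, +3 burnt (F count now 6)
Step 3: +4 fires, +6 burnt (F count now 4)
Step 4: +3 fires, +4 burnt (F count now 3)
Step 5: +1 fires, +3 burnt (F count now 1)
Step 6: +0 fires, +1 burnt (F count now 0)
Fire out after step 6
Initially T: 19, now '.': 28
Total burnt (originally-T cells now '.'): 17

Answer: 17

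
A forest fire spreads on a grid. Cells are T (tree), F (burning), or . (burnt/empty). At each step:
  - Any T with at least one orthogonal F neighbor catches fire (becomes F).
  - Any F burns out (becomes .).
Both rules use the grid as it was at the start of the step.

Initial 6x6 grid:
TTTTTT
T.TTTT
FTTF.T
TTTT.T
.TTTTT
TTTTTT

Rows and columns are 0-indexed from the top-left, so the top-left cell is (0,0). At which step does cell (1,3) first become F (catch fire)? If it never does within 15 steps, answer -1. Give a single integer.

Step 1: cell (1,3)='F' (+6 fires, +2 burnt)
  -> target ignites at step 1
Step 2: cell (1,3)='.' (+7 fires, +6 burnt)
Step 3: cell (1,3)='.' (+8 fires, +7 burnt)
Step 4: cell (1,3)='.' (+6 fires, +8 burnt)
Step 5: cell (1,3)='.' (+3 fires, +6 burnt)
Step 6: cell (1,3)='.' (+0 fires, +3 burnt)
  fire out at step 6

1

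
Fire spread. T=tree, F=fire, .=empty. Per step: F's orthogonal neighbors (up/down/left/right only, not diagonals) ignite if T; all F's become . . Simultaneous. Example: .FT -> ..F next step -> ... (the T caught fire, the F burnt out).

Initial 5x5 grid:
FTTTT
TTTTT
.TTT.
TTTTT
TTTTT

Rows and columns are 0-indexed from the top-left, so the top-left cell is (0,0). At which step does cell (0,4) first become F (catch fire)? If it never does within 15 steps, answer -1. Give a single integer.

Step 1: cell (0,4)='T' (+2 fires, +1 burnt)
Step 2: cell (0,4)='T' (+2 fires, +2 burnt)
Step 3: cell (0,4)='T' (+3 fires, +2 burnt)
Step 4: cell (0,4)='F' (+4 fires, +3 burnt)
  -> target ignites at step 4
Step 5: cell (0,4)='.' (+5 fires, +4 burnt)
Step 6: cell (0,4)='.' (+3 fires, +5 burnt)
Step 7: cell (0,4)='.' (+2 fires, +3 burnt)
Step 8: cell (0,4)='.' (+1 fires, +2 burnt)
Step 9: cell (0,4)='.' (+0 fires, +1 burnt)
  fire out at step 9

4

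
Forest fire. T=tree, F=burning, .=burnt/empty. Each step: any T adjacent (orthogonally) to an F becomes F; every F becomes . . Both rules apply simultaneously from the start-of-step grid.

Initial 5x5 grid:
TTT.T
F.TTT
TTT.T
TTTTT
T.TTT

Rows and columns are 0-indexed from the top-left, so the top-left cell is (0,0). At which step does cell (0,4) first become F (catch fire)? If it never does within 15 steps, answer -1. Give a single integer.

Step 1: cell (0,4)='T' (+2 fires, +1 burnt)
Step 2: cell (0,4)='T' (+3 fires, +2 burnt)
Step 3: cell (0,4)='T' (+4 fires, +3 burnt)
Step 4: cell (0,4)='T' (+2 fires, +4 burnt)
Step 5: cell (0,4)='T' (+3 fires, +2 burnt)
Step 6: cell (0,4)='T' (+3 fires, +3 burnt)
Step 7: cell (0,4)='F' (+3 fires, +3 burnt)
  -> target ignites at step 7
Step 8: cell (0,4)='.' (+0 fires, +3 burnt)
  fire out at step 8

7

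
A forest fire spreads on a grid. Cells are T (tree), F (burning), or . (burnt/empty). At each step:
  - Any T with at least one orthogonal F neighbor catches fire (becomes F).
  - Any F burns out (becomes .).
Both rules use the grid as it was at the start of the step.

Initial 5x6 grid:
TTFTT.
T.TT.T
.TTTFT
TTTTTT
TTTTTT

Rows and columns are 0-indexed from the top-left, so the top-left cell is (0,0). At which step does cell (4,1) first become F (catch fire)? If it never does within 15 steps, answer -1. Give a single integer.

Step 1: cell (4,1)='T' (+6 fires, +2 burnt)
Step 2: cell (4,1)='T' (+8 fires, +6 burnt)
Step 3: cell (4,1)='T' (+5 fires, +8 burnt)
Step 4: cell (4,1)='T' (+2 fires, +5 burnt)
Step 5: cell (4,1)='F' (+2 fires, +2 burnt)
  -> target ignites at step 5
Step 6: cell (4,1)='.' (+1 fires, +2 burnt)
Step 7: cell (4,1)='.' (+0 fires, +1 burnt)
  fire out at step 7

5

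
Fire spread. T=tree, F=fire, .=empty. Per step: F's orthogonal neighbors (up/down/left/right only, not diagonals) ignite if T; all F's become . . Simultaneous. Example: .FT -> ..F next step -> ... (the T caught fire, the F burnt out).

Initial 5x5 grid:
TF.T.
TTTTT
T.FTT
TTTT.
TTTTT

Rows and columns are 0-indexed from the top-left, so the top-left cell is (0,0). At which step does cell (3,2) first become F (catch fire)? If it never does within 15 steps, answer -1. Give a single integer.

Step 1: cell (3,2)='F' (+5 fires, +2 burnt)
  -> target ignites at step 1
Step 2: cell (3,2)='.' (+6 fires, +5 burnt)
Step 3: cell (3,2)='.' (+6 fires, +6 burnt)
Step 4: cell (3,2)='.' (+2 fires, +6 burnt)
Step 5: cell (3,2)='.' (+0 fires, +2 burnt)
  fire out at step 5

1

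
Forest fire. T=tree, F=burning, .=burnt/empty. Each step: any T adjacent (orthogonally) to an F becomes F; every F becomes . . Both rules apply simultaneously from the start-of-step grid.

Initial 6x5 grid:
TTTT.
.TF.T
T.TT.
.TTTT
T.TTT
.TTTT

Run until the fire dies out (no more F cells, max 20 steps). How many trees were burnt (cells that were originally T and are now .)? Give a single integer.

Step 1: +3 fires, +1 burnt (F count now 3)
Step 2: +4 fires, +3 burnt (F count now 4)
Step 3: +4 fires, +4 burnt (F count now 4)
Step 4: +3 fires, +4 burnt (F count now 3)
Step 5: +3 fires, +3 burnt (F count now 3)
Step 6: +1 fires, +3 burnt (F count now 1)
Step 7: +0 fires, +1 burnt (F count now 0)
Fire out after step 7
Initially T: 21, now '.': 27
Total burnt (originally-T cells now '.'): 18

Answer: 18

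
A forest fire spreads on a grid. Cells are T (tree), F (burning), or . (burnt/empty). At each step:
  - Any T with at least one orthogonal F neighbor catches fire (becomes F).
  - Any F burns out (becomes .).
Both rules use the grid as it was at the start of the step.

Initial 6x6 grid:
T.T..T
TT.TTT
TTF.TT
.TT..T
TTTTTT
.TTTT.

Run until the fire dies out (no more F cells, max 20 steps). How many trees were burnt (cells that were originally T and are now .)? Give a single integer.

Step 1: +2 fires, +1 burnt (F count now 2)
Step 2: +4 fires, +2 burnt (F count now 4)
Step 3: +4 fires, +4 burnt (F count now 4)
Step 4: +5 fires, +4 burnt (F count now 5)
Step 5: +2 fires, +5 burnt (F count now 2)
Step 6: +1 fires, +2 burnt (F count now 1)
Step 7: +1 fires, +1 burnt (F count now 1)
Step 8: +2 fires, +1 burnt (F count now 2)
Step 9: +2 fires, +2 burnt (F count now 2)
Step 10: +1 fires, +2 burnt (F count now 1)
Step 11: +0 fires, +1 burnt (F count now 0)
Fire out after step 11
Initially T: 25, now '.': 35
Total burnt (originally-T cells now '.'): 24

Answer: 24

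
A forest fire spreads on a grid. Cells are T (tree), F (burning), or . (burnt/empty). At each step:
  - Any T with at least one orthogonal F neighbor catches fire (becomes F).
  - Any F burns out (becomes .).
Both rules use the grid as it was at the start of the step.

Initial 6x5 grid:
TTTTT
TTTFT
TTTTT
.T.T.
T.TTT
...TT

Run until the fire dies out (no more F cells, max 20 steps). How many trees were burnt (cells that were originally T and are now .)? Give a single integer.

Answer: 21

Derivation:
Step 1: +4 fires, +1 burnt (F count now 4)
Step 2: +6 fires, +4 burnt (F count now 6)
Step 3: +4 fires, +6 burnt (F count now 4)
Step 4: +6 fires, +4 burnt (F count now 6)
Step 5: +1 fires, +6 burnt (F count now 1)
Step 6: +0 fires, +1 burnt (F count now 0)
Fire out after step 6
Initially T: 22, now '.': 29
Total burnt (originally-T cells now '.'): 21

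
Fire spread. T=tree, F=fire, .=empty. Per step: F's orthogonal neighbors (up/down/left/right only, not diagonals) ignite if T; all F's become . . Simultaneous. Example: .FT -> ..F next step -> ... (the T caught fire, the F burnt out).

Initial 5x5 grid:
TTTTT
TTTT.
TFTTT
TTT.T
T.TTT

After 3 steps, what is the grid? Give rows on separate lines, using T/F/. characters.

Step 1: 4 trees catch fire, 1 burn out
  TTTTT
  TFTT.
  F.FTT
  TFT.T
  T.TTT
Step 2: 6 trees catch fire, 4 burn out
  TFTTT
  F.FT.
  ...FT
  F.F.T
  T.TTT
Step 3: 6 trees catch fire, 6 burn out
  F.FTT
  ...F.
  ....F
  ....T
  F.FTT

F.FTT
...F.
....F
....T
F.FTT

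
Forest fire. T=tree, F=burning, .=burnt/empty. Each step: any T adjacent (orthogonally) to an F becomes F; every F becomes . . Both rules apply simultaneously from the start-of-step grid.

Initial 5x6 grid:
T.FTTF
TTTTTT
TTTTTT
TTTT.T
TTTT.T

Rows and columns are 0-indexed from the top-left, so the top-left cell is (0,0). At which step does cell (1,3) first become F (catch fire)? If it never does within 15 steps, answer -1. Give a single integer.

Step 1: cell (1,3)='T' (+4 fires, +2 burnt)
Step 2: cell (1,3)='F' (+5 fires, +4 burnt)
  -> target ignites at step 2
Step 3: cell (1,3)='.' (+6 fires, +5 burnt)
Step 4: cell (1,3)='.' (+6 fires, +6 burnt)
Step 5: cell (1,3)='.' (+3 fires, +6 burnt)
Step 6: cell (1,3)='.' (+1 fires, +3 burnt)
Step 7: cell (1,3)='.' (+0 fires, +1 burnt)
  fire out at step 7

2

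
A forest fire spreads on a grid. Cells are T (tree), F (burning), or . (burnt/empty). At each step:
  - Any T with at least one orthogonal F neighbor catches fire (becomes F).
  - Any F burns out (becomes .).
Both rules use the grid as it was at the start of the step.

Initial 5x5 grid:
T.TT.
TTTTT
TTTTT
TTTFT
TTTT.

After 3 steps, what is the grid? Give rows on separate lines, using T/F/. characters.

Step 1: 4 trees catch fire, 1 burn out
  T.TT.
  TTTTT
  TTTFT
  TTF.F
  TTTF.
Step 2: 5 trees catch fire, 4 burn out
  T.TT.
  TTTFT
  TTF.F
  TF...
  TTF..
Step 3: 6 trees catch fire, 5 burn out
  T.TF.
  TTF.F
  TF...
  F....
  TF...

T.TF.
TTF.F
TF...
F....
TF...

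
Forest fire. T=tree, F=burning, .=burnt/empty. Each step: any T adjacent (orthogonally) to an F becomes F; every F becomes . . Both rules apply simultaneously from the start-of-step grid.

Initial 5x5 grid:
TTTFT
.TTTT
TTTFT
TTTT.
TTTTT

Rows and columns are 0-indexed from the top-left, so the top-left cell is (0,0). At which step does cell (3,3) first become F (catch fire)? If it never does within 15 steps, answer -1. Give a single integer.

Step 1: cell (3,3)='F' (+6 fires, +2 burnt)
  -> target ignites at step 1
Step 2: cell (3,3)='.' (+6 fires, +6 burnt)
Step 3: cell (3,3)='.' (+6 fires, +6 burnt)
Step 4: cell (3,3)='.' (+2 fires, +6 burnt)
Step 5: cell (3,3)='.' (+1 fires, +2 burnt)
Step 6: cell (3,3)='.' (+0 fires, +1 burnt)
  fire out at step 6

1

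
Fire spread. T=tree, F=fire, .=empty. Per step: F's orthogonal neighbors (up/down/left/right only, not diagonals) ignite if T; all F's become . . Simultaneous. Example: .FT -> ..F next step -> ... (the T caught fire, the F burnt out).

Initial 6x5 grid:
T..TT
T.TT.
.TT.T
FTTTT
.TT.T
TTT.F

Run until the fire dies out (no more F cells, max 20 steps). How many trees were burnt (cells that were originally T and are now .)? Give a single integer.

Answer: 17

Derivation:
Step 1: +2 fires, +2 burnt (F count now 2)
Step 2: +4 fires, +2 burnt (F count now 4)
Step 3: +5 fires, +4 burnt (F count now 5)
Step 4: +3 fires, +5 burnt (F count now 3)
Step 5: +1 fires, +3 burnt (F count now 1)
Step 6: +1 fires, +1 burnt (F count now 1)
Step 7: +1 fires, +1 burnt (F count now 1)
Step 8: +0 fires, +1 burnt (F count now 0)
Fire out after step 8
Initially T: 19, now '.': 28
Total burnt (originally-T cells now '.'): 17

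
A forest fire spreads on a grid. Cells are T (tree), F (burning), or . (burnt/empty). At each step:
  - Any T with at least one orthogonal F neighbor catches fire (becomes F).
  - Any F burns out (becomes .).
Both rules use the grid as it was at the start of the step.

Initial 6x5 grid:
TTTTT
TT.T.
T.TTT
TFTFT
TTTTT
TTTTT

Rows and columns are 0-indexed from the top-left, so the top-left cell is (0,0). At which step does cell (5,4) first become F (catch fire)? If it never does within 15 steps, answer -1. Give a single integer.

Step 1: cell (5,4)='T' (+6 fires, +2 burnt)
Step 2: cell (5,4)='T' (+9 fires, +6 burnt)
Step 3: cell (5,4)='F' (+5 fires, +9 burnt)
  -> target ignites at step 3
Step 4: cell (5,4)='.' (+4 fires, +5 burnt)
Step 5: cell (5,4)='.' (+1 fires, +4 burnt)
Step 6: cell (5,4)='.' (+0 fires, +1 burnt)
  fire out at step 6

3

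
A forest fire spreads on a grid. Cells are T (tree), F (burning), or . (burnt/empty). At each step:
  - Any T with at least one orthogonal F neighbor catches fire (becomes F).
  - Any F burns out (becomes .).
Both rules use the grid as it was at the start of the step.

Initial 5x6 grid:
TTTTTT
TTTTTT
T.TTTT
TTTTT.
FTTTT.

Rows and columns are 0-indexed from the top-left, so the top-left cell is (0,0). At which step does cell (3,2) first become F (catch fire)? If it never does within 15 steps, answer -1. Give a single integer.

Step 1: cell (3,2)='T' (+2 fires, +1 burnt)
Step 2: cell (3,2)='T' (+3 fires, +2 burnt)
Step 3: cell (3,2)='F' (+3 fires, +3 burnt)
  -> target ignites at step 3
Step 4: cell (3,2)='.' (+5 fires, +3 burnt)
Step 5: cell (3,2)='.' (+4 fires, +5 burnt)
Step 6: cell (3,2)='.' (+3 fires, +4 burnt)
Step 7: cell (3,2)='.' (+3 fires, +3 burnt)
Step 8: cell (3,2)='.' (+2 fires, +3 burnt)
Step 9: cell (3,2)='.' (+1 fires, +2 burnt)
Step 10: cell (3,2)='.' (+0 fires, +1 burnt)
  fire out at step 10

3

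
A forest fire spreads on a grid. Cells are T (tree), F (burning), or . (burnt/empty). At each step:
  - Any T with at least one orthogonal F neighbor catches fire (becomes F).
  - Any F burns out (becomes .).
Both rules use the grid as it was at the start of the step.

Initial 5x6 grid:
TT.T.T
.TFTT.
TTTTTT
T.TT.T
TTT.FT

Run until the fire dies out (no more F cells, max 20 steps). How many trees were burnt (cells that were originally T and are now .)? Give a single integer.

Step 1: +4 fires, +2 burnt (F count now 4)
Step 2: +7 fires, +4 burnt (F count now 7)
Step 3: +6 fires, +7 burnt (F count now 6)
Step 4: +2 fires, +6 burnt (F count now 2)
Step 5: +1 fires, +2 burnt (F count now 1)
Step 6: +0 fires, +1 burnt (F count now 0)
Fire out after step 6
Initially T: 21, now '.': 29
Total burnt (originally-T cells now '.'): 20

Answer: 20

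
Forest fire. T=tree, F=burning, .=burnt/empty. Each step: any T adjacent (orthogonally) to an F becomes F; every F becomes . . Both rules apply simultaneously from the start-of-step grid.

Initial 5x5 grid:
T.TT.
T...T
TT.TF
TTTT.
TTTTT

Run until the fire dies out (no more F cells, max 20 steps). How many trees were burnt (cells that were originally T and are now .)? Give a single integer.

Answer: 15

Derivation:
Step 1: +2 fires, +1 burnt (F count now 2)
Step 2: +1 fires, +2 burnt (F count now 1)
Step 3: +2 fires, +1 burnt (F count now 2)
Step 4: +3 fires, +2 burnt (F count now 3)
Step 5: +3 fires, +3 burnt (F count now 3)
Step 6: +2 fires, +3 burnt (F count now 2)
Step 7: +1 fires, +2 burnt (F count now 1)
Step 8: +1 fires, +1 burnt (F count now 1)
Step 9: +0 fires, +1 burnt (F count now 0)
Fire out after step 9
Initially T: 17, now '.': 23
Total burnt (originally-T cells now '.'): 15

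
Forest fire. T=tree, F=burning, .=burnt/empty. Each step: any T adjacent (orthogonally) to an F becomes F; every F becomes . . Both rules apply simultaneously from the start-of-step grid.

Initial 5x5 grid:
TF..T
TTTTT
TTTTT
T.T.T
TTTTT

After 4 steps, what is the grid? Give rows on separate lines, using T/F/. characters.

Step 1: 2 trees catch fire, 1 burn out
  F...T
  TFTTT
  TTTTT
  T.T.T
  TTTTT
Step 2: 3 trees catch fire, 2 burn out
  ....T
  F.FTT
  TFTTT
  T.T.T
  TTTTT
Step 3: 3 trees catch fire, 3 burn out
  ....T
  ...FT
  F.FTT
  T.T.T
  TTTTT
Step 4: 4 trees catch fire, 3 burn out
  ....T
  ....F
  ...FT
  F.F.T
  TTTTT

....T
....F
...FT
F.F.T
TTTTT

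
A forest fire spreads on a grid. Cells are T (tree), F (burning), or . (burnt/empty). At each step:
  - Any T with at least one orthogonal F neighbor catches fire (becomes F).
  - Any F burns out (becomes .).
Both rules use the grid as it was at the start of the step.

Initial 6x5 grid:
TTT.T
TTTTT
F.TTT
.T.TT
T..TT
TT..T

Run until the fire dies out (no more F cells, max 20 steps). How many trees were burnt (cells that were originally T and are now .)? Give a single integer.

Step 1: +1 fires, +1 burnt (F count now 1)
Step 2: +2 fires, +1 burnt (F count now 2)
Step 3: +2 fires, +2 burnt (F count now 2)
Step 4: +3 fires, +2 burnt (F count now 3)
Step 5: +2 fires, +3 burnt (F count now 2)
Step 6: +3 fires, +2 burnt (F count now 3)
Step 7: +2 fires, +3 burnt (F count now 2)
Step 8: +1 fires, +2 burnt (F count now 1)
Step 9: +1 fires, +1 burnt (F count now 1)
Step 10: +0 fires, +1 burnt (F count now 0)
Fire out after step 10
Initially T: 21, now '.': 26
Total burnt (originally-T cells now '.'): 17

Answer: 17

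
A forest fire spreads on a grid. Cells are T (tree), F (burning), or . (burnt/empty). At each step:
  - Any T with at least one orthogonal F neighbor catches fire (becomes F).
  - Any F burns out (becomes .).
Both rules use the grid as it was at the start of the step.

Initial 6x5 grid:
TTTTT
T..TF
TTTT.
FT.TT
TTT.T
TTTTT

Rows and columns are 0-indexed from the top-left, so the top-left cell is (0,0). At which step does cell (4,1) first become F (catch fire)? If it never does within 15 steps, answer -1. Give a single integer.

Step 1: cell (4,1)='T' (+5 fires, +2 burnt)
Step 2: cell (4,1)='F' (+6 fires, +5 burnt)
  -> target ignites at step 2
Step 3: cell (4,1)='.' (+6 fires, +6 burnt)
Step 4: cell (4,1)='.' (+3 fires, +6 burnt)
Step 5: cell (4,1)='.' (+2 fires, +3 burnt)
Step 6: cell (4,1)='.' (+1 fires, +2 burnt)
Step 7: cell (4,1)='.' (+0 fires, +1 burnt)
  fire out at step 7

2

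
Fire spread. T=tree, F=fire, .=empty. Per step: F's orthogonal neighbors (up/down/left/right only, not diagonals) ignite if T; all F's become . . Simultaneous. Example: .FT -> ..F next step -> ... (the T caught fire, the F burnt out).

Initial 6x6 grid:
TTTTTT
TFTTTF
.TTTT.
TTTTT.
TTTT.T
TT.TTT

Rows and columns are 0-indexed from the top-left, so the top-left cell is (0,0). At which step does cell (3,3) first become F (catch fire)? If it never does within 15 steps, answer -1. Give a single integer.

Step 1: cell (3,3)='T' (+6 fires, +2 burnt)
Step 2: cell (3,3)='T' (+7 fires, +6 burnt)
Step 3: cell (3,3)='T' (+6 fires, +7 burnt)
Step 4: cell (3,3)='F' (+4 fires, +6 burnt)
  -> target ignites at step 4
Step 5: cell (3,3)='.' (+2 fires, +4 burnt)
Step 6: cell (3,3)='.' (+1 fires, +2 burnt)
Step 7: cell (3,3)='.' (+1 fires, +1 burnt)
Step 8: cell (3,3)='.' (+1 fires, +1 burnt)
Step 9: cell (3,3)='.' (+1 fires, +1 burnt)
Step 10: cell (3,3)='.' (+0 fires, +1 burnt)
  fire out at step 10

4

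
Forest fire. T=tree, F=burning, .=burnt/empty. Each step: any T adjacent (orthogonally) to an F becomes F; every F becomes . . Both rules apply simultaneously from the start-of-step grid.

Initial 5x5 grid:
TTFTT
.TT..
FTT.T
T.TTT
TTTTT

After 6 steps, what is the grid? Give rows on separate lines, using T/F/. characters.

Step 1: 5 trees catch fire, 2 burn out
  TF.FT
  .TF..
  .FT.T
  F.TTT
  TTTTT
Step 2: 5 trees catch fire, 5 burn out
  F...F
  .F...
  ..F.T
  ..TTT
  FTTTT
Step 3: 2 trees catch fire, 5 burn out
  .....
  .....
  ....T
  ..FTT
  .FTTT
Step 4: 2 trees catch fire, 2 burn out
  .....
  .....
  ....T
  ...FT
  ..FTT
Step 5: 2 trees catch fire, 2 burn out
  .....
  .....
  ....T
  ....F
  ...FT
Step 6: 2 trees catch fire, 2 burn out
  .....
  .....
  ....F
  .....
  ....F

.....
.....
....F
.....
....F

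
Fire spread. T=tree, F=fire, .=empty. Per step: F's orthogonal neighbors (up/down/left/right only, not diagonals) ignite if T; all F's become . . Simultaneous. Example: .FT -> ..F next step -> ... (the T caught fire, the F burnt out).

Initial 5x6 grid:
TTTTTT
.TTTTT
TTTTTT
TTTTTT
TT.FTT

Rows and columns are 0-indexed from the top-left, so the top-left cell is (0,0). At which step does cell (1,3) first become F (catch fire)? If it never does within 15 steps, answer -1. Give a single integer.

Step 1: cell (1,3)='T' (+2 fires, +1 burnt)
Step 2: cell (1,3)='T' (+4 fires, +2 burnt)
Step 3: cell (1,3)='F' (+5 fires, +4 burnt)
  -> target ignites at step 3
Step 4: cell (1,3)='.' (+7 fires, +5 burnt)
Step 5: cell (1,3)='.' (+6 fires, +7 burnt)
Step 6: cell (1,3)='.' (+2 fires, +6 burnt)
Step 7: cell (1,3)='.' (+1 fires, +2 burnt)
Step 8: cell (1,3)='.' (+0 fires, +1 burnt)
  fire out at step 8

3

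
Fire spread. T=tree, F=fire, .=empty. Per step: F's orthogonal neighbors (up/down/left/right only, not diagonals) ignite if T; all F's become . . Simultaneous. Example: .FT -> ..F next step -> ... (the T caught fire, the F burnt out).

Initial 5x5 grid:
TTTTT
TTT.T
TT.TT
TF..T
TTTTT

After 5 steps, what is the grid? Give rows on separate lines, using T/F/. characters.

Step 1: 3 trees catch fire, 1 burn out
  TTTTT
  TTT.T
  TF.TT
  F...T
  TFTTT
Step 2: 4 trees catch fire, 3 burn out
  TTTTT
  TFT.T
  F..TT
  ....T
  F.FTT
Step 3: 4 trees catch fire, 4 burn out
  TFTTT
  F.F.T
  ...TT
  ....T
  ...FT
Step 4: 3 trees catch fire, 4 burn out
  F.FTT
  ....T
  ...TT
  ....T
  ....F
Step 5: 2 trees catch fire, 3 burn out
  ...FT
  ....T
  ...TT
  ....F
  .....

...FT
....T
...TT
....F
.....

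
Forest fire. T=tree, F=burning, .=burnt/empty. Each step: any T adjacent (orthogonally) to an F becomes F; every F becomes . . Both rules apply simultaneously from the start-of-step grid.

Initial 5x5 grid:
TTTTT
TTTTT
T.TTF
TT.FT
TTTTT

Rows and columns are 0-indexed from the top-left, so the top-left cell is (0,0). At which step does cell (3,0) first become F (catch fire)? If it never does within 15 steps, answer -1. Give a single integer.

Step 1: cell (3,0)='T' (+4 fires, +2 burnt)
Step 2: cell (3,0)='T' (+5 fires, +4 burnt)
Step 3: cell (3,0)='T' (+3 fires, +5 burnt)
Step 4: cell (3,0)='T' (+4 fires, +3 burnt)
Step 5: cell (3,0)='F' (+3 fires, +4 burnt)
  -> target ignites at step 5
Step 6: cell (3,0)='.' (+2 fires, +3 burnt)
Step 7: cell (3,0)='.' (+0 fires, +2 burnt)
  fire out at step 7

5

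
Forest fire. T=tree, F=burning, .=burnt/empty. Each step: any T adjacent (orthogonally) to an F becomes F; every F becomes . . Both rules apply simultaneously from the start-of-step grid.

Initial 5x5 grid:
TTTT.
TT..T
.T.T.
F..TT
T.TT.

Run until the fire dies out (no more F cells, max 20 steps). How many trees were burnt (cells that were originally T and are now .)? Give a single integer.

Step 1: +1 fires, +1 burnt (F count now 1)
Step 2: +0 fires, +1 burnt (F count now 0)
Fire out after step 2
Initially T: 14, now '.': 12
Total burnt (originally-T cells now '.'): 1

Answer: 1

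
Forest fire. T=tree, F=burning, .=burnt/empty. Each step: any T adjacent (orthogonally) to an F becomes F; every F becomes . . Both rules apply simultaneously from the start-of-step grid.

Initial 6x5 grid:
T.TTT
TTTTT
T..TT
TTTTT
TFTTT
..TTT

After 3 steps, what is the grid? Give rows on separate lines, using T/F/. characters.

Step 1: 3 trees catch fire, 1 burn out
  T.TTT
  TTTTT
  T..TT
  TFTTT
  F.FTT
  ..TTT
Step 2: 4 trees catch fire, 3 burn out
  T.TTT
  TTTTT
  T..TT
  F.FTT
  ...FT
  ..FTT
Step 3: 4 trees catch fire, 4 burn out
  T.TTT
  TTTTT
  F..TT
  ...FT
  ....F
  ...FT

T.TTT
TTTTT
F..TT
...FT
....F
...FT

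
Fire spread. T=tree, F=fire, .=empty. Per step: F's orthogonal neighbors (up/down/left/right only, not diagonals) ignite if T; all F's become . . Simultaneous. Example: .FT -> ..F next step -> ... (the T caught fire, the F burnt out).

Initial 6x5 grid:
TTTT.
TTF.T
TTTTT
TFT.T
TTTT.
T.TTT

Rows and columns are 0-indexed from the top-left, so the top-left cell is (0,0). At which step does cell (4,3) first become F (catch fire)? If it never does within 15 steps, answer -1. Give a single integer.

Step 1: cell (4,3)='T' (+7 fires, +2 burnt)
Step 2: cell (4,3)='T' (+7 fires, +7 burnt)
Step 3: cell (4,3)='F' (+5 fires, +7 burnt)
  -> target ignites at step 3
Step 4: cell (4,3)='.' (+3 fires, +5 burnt)
Step 5: cell (4,3)='.' (+1 fires, +3 burnt)
Step 6: cell (4,3)='.' (+0 fires, +1 burnt)
  fire out at step 6

3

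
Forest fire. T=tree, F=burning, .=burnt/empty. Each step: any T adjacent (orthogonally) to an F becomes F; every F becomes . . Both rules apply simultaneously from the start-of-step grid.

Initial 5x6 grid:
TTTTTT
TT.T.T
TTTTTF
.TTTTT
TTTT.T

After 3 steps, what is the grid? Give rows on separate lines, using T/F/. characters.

Step 1: 3 trees catch fire, 1 burn out
  TTTTTT
  TT.T.F
  TTTTF.
  .TTTTF
  TTTT.T
Step 2: 4 trees catch fire, 3 burn out
  TTTTTF
  TT.T..
  TTTF..
  .TTTF.
  TTTT.F
Step 3: 4 trees catch fire, 4 burn out
  TTTTF.
  TT.F..
  TTF...
  .TTF..
  TTTT..

TTTTF.
TT.F..
TTF...
.TTF..
TTTT..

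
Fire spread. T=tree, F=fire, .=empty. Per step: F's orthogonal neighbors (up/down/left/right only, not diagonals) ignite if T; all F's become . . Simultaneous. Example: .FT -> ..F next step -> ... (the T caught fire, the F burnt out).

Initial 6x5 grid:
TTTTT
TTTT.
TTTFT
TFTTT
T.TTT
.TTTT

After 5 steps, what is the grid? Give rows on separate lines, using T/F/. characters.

Step 1: 7 trees catch fire, 2 burn out
  TTTTT
  TTTF.
  TFF.F
  F.FFT
  T.TTT
  .TTTT
Step 2: 8 trees catch fire, 7 burn out
  TTTFT
  TFF..
  F....
  ....F
  F.FFT
  .TTTT
Step 3: 7 trees catch fire, 8 burn out
  TFF.F
  F....
  .....
  .....
  ....F
  .TFFT
Step 4: 3 trees catch fire, 7 burn out
  F....
  .....
  .....
  .....
  .....
  .F..F
Step 5: 0 trees catch fire, 3 burn out
  .....
  .....
  .....
  .....
  .....
  .....

.....
.....
.....
.....
.....
.....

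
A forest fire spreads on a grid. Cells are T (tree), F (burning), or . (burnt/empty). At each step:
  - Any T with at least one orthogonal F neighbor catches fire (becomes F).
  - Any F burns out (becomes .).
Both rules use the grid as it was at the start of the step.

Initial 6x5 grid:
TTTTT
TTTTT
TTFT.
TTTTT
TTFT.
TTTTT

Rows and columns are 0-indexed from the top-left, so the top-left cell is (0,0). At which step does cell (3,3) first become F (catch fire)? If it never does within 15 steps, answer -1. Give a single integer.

Step 1: cell (3,3)='T' (+7 fires, +2 burnt)
Step 2: cell (3,3)='F' (+9 fires, +7 burnt)
  -> target ignites at step 2
Step 3: cell (3,3)='.' (+8 fires, +9 burnt)
Step 4: cell (3,3)='.' (+2 fires, +8 burnt)
Step 5: cell (3,3)='.' (+0 fires, +2 burnt)
  fire out at step 5

2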